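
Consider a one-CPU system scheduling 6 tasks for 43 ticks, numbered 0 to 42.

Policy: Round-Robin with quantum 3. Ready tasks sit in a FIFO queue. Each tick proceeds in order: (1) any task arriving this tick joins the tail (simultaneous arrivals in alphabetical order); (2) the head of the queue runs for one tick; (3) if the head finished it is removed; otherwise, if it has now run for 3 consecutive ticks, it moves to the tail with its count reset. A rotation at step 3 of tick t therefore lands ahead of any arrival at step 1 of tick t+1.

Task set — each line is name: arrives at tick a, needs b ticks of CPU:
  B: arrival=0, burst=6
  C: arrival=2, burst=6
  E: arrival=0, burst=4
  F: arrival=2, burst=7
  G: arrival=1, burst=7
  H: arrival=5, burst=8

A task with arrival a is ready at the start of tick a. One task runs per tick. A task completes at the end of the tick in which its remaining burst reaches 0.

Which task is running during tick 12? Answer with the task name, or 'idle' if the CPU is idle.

t=0: queue=[B,E] q_used=0 → run B
t=1: queue=[B,E,G] q_used=1 → run B
t=2: queue=[B,E,G,C,F] q_used=2 → run B
t=3: queue=[E,G,C,F,B] q_used=0 → run E
t=4: queue=[E,G,C,F,B] q_used=1 → run E
t=5: queue=[E,G,C,F,B,H] q_used=2 → run E
t=6: queue=[G,C,F,B,H,E] q_used=0 → run G
t=7: queue=[G,C,F,B,H,E] q_used=1 → run G
t=8: queue=[G,C,F,B,H,E] q_used=2 → run G
t=9: queue=[C,F,B,H,E,G] q_used=0 → run C
t=10: queue=[C,F,B,H,E,G] q_used=1 → run C
t=11: queue=[C,F,B,H,E,G] q_used=2 → run C
t=12: queue=[F,B,H,E,G,C] q_used=0 → run F
t=13: queue=[F,B,H,E,G,C] q_used=1 → run F
t=14: queue=[F,B,H,E,G,C] q_used=2 → run F
t=15: queue=[B,H,E,G,C,F] q_used=0 → run B
t=16: queue=[B,H,E,G,C,F] q_used=1 → run B
t=17: queue=[B,H,E,G,C,F] q_used=2 → run B
t=18: queue=[H,E,G,C,F] q_used=0 → run H
t=19: queue=[H,E,G,C,F] q_used=1 → run H
t=20: queue=[H,E,G,C,F] q_used=2 → run H
t=21: queue=[E,G,C,F,H] q_used=0 → run E
t=22: queue=[G,C,F,H] q_used=0 → run G
t=23: queue=[G,C,F,H] q_used=1 → run G
t=24: queue=[G,C,F,H] q_used=2 → run G
t=25: queue=[C,F,H,G] q_used=0 → run C
t=26: queue=[C,F,H,G] q_used=1 → run C
t=27: queue=[C,F,H,G] q_used=2 → run C
t=28: queue=[F,H,G] q_used=0 → run F
t=29: queue=[F,H,G] q_used=1 → run F
t=30: queue=[F,H,G] q_used=2 → run F
t=31: queue=[H,G,F] q_used=0 → run H
t=32: queue=[H,G,F] q_used=1 → run H
t=33: queue=[H,G,F] q_used=2 → run H
t=34: queue=[G,F,H] q_used=0 → run G
t=35: queue=[F,H] q_used=0 → run F
t=36: queue=[H] q_used=0 → run H
t=37: queue=[H] q_used=1 → run H
t=38: (idle)
t=39: (idle)
t=40: (idle)
t=41: (idle)
t=42: (idle)

running at tick 12 = F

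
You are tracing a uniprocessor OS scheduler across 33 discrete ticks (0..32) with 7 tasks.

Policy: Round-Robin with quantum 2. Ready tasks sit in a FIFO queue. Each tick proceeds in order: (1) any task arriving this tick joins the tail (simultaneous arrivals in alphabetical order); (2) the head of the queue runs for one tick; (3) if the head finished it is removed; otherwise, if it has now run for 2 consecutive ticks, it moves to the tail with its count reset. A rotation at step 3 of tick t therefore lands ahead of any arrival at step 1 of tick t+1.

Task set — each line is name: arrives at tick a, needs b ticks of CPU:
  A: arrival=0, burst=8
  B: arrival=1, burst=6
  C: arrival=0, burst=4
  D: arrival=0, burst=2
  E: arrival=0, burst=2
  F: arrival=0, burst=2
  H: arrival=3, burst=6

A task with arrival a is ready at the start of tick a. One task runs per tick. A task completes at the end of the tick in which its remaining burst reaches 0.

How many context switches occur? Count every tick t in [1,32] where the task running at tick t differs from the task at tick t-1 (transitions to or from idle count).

t=0: queue=[A,C,D,E,F] q_used=0 → run A
t=1: queue=[A,C,D,E,F,B] q_used=1 → run A
t=2: queue=[C,D,E,F,B,A] q_used=0 → run C
t=3: queue=[C,D,E,F,B,A,H] q_used=1 → run C
t=4: queue=[D,E,F,B,A,H,C] q_used=0 → run D
t=5: queue=[D,E,F,B,A,H,C] q_used=1 → run D
t=6: queue=[E,F,B,A,H,C] q_used=0 → run E
t=7: queue=[E,F,B,A,H,C] q_used=1 → run E
t=8: queue=[F,B,A,H,C] q_used=0 → run F
t=9: queue=[F,B,A,H,C] q_used=1 → run F
t=10: queue=[B,A,H,C] q_used=0 → run B
t=11: queue=[B,A,H,C] q_used=1 → run B
t=12: queue=[A,H,C,B] q_used=0 → run A
t=13: queue=[A,H,C,B] q_used=1 → run A
t=14: queue=[H,C,B,A] q_used=0 → run H
t=15: queue=[H,C,B,A] q_used=1 → run H
t=16: queue=[C,B,A,H] q_used=0 → run C
t=17: queue=[C,B,A,H] q_used=1 → run C
t=18: queue=[B,A,H] q_used=0 → run B
t=19: queue=[B,A,H] q_used=1 → run B
t=20: queue=[A,H,B] q_used=0 → run A
t=21: queue=[A,H,B] q_used=1 → run A
t=22: queue=[H,B,A] q_used=0 → run H
t=23: queue=[H,B,A] q_used=1 → run H
t=24: queue=[B,A,H] q_used=0 → run B
t=25: queue=[B,A,H] q_used=1 → run B
t=26: queue=[A,H] q_used=0 → run A
t=27: queue=[A,H] q_used=1 → run A
t=28: queue=[H] q_used=0 → run H
t=29: queue=[H] q_used=1 → run H
t=30: (idle)
t=31: (idle)
t=32: (idle)

context switches = 15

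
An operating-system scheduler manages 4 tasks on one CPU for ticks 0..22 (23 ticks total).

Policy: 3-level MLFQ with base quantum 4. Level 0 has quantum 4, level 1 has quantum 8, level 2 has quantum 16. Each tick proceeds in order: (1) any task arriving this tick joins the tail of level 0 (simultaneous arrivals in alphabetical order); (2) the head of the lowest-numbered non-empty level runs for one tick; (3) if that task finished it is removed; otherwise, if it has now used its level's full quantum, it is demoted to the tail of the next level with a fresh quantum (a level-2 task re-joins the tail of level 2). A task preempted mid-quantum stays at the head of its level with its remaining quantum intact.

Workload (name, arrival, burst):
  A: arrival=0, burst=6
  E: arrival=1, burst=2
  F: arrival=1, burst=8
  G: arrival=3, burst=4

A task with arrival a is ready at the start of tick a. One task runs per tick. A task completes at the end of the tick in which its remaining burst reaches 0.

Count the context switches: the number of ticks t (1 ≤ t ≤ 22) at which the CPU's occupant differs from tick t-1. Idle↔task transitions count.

context switches = 6

t=0: L0/L1/L2 = A/-/- → run A
t=1: L0/L1/L2 = AEF/-/- → run A
t=2: L0/L1/L2 = AEF/-/- → run A
t=3: L0/L1/L2 = AEFG/-/- → run A
t=4: L0/L1/L2 = EFG/A/- → run E
t=5: L0/L1/L2 = EFG/A/- → run E
t=6: L0/L1/L2 = FG/A/- → run F
t=7: L0/L1/L2 = FG/A/- → run F
t=8: L0/L1/L2 = FG/A/- → run F
t=9: L0/L1/L2 = FG/A/- → run F
t=10: L0/L1/L2 = G/AF/- → run G
t=11: L0/L1/L2 = G/AF/- → run G
t=12: L0/L1/L2 = G/AF/- → run G
t=13: L0/L1/L2 = G/AF/- → run G
t=14: L0/L1/L2 = -/AF/- → run A
t=15: L0/L1/L2 = -/AF/- → run A
t=16: L0/L1/L2 = -/F/- → run F
t=17: L0/L1/L2 = -/F/- → run F
t=18: L0/L1/L2 = -/F/- → run F
t=19: L0/L1/L2 = -/F/- → run F
t=20: (idle)
t=21: (idle)
t=22: (idle)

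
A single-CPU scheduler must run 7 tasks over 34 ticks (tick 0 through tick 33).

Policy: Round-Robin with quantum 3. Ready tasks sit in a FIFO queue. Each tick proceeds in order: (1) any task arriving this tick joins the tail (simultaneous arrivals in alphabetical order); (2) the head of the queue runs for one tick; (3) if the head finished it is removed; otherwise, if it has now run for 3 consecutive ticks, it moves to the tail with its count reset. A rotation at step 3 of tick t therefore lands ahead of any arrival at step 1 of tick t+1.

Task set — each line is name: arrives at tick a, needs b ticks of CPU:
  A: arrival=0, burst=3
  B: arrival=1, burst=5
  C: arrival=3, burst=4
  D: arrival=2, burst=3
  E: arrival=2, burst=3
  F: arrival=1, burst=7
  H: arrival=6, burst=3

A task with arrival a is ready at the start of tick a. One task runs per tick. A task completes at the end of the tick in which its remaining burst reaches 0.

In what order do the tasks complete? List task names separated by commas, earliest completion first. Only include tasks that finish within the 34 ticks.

completion order = A, D, E, B, H, C, F

t=0: queue=[A] q_used=0 → run A
t=1: queue=[A,B,F] q_used=1 → run A
t=2: queue=[A,B,F,D,E] q_used=2 → run A
t=3: queue=[B,F,D,E,C] q_used=0 → run B
t=4: queue=[B,F,D,E,C] q_used=1 → run B
t=5: queue=[B,F,D,E,C] q_used=2 → run B
t=6: queue=[F,D,E,C,B,H] q_used=0 → run F
t=7: queue=[F,D,E,C,B,H] q_used=1 → run F
t=8: queue=[F,D,E,C,B,H] q_used=2 → run F
t=9: queue=[D,E,C,B,H,F] q_used=0 → run D
t=10: queue=[D,E,C,B,H,F] q_used=1 → run D
t=11: queue=[D,E,C,B,H,F] q_used=2 → run D
t=12: queue=[E,C,B,H,F] q_used=0 → run E
t=13: queue=[E,C,B,H,F] q_used=1 → run E
t=14: queue=[E,C,B,H,F] q_used=2 → run E
t=15: queue=[C,B,H,F] q_used=0 → run C
t=16: queue=[C,B,H,F] q_used=1 → run C
t=17: queue=[C,B,H,F] q_used=2 → run C
t=18: queue=[B,H,F,C] q_used=0 → run B
t=19: queue=[B,H,F,C] q_used=1 → run B
t=20: queue=[H,F,C] q_used=0 → run H
t=21: queue=[H,F,C] q_used=1 → run H
t=22: queue=[H,F,C] q_used=2 → run H
t=23: queue=[F,C] q_used=0 → run F
t=24: queue=[F,C] q_used=1 → run F
t=25: queue=[F,C] q_used=2 → run F
t=26: queue=[C,F] q_used=0 → run C
t=27: queue=[F] q_used=0 → run F
t=28: (idle)
t=29: (idle)
t=30: (idle)
t=31: (idle)
t=32: (idle)
t=33: (idle)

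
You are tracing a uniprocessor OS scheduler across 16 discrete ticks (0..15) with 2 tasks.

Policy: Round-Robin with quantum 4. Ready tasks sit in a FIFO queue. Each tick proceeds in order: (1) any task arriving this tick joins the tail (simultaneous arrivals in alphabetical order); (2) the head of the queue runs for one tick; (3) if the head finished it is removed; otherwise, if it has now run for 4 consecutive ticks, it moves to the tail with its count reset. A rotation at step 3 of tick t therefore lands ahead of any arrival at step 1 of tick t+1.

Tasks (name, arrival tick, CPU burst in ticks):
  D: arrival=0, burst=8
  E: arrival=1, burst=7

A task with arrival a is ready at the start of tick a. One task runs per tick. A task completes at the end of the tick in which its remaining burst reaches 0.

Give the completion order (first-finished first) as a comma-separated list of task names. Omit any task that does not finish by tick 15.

t=0: queue=[D] q_used=0 → run D
t=1: queue=[D,E] q_used=1 → run D
t=2: queue=[D,E] q_used=2 → run D
t=3: queue=[D,E] q_used=3 → run D
t=4: queue=[E,D] q_used=0 → run E
t=5: queue=[E,D] q_used=1 → run E
t=6: queue=[E,D] q_used=2 → run E
t=7: queue=[E,D] q_used=3 → run E
t=8: queue=[D,E] q_used=0 → run D
t=9: queue=[D,E] q_used=1 → run D
t=10: queue=[D,E] q_used=2 → run D
t=11: queue=[D,E] q_used=3 → run D
t=12: queue=[E] q_used=0 → run E
t=13: queue=[E] q_used=1 → run E
t=14: queue=[E] q_used=2 → run E
t=15: (idle)

completion order = D, E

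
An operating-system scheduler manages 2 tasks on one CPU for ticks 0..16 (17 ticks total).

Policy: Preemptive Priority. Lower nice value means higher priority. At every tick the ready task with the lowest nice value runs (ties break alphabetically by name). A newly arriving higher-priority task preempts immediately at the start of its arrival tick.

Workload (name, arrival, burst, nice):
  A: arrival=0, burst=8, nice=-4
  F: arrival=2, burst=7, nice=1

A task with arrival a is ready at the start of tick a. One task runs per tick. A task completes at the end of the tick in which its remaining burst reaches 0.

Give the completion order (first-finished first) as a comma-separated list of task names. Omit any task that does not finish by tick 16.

t=0: ready={A} → run A
t=1: ready={A} → run A
t=2: ready={A,F} → run A
t=3: ready={A,F} → run A
t=4: ready={A,F} → run A
t=5: ready={A,F} → run A
t=6: ready={A,F} → run A
t=7: ready={A,F} → run A
t=8: ready={F} → run F
t=9: ready={F} → run F
t=10: ready={F} → run F
t=11: ready={F} → run F
t=12: ready={F} → run F
t=13: ready={F} → run F
t=14: ready={F} → run F
t=15: (idle)
t=16: (idle)

completion order = A, F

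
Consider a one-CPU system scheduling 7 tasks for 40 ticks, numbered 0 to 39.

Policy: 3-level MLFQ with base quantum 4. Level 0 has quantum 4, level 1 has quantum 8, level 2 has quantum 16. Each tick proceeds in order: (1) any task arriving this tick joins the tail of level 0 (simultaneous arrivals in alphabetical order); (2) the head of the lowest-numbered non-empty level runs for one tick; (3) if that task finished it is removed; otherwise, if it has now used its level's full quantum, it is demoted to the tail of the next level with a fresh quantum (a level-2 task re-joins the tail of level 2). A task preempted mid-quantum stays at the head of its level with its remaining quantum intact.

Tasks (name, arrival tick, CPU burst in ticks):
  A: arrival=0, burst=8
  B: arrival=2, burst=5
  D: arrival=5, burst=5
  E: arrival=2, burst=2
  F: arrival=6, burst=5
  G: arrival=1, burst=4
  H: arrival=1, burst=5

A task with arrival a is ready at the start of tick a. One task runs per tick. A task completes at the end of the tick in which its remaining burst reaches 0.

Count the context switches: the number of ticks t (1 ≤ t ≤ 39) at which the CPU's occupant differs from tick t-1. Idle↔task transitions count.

context switches = 12

t=0: L0/L1/L2 = A/-/- → run A
t=1: L0/L1/L2 = AGH/-/- → run A
t=2: L0/L1/L2 = AGHBE/-/- → run A
t=3: L0/L1/L2 = AGHBE/-/- → run A
t=4: L0/L1/L2 = GHBE/A/- → run G
t=5: L0/L1/L2 = GHBED/A/- → run G
t=6: L0/L1/L2 = GHBEDF/A/- → run G
t=7: L0/L1/L2 = GHBEDF/A/- → run G
t=8: L0/L1/L2 = HBEDF/A/- → run H
t=9: L0/L1/L2 = HBEDF/A/- → run H
t=10: L0/L1/L2 = HBEDF/A/- → run H
t=11: L0/L1/L2 = HBEDF/A/- → run H
t=12: L0/L1/L2 = BEDF/AH/- → run B
t=13: L0/L1/L2 = BEDF/AH/- → run B
t=14: L0/L1/L2 = BEDF/AH/- → run B
t=15: L0/L1/L2 = BEDF/AH/- → run B
t=16: L0/L1/L2 = EDF/AHB/- → run E
t=17: L0/L1/L2 = EDF/AHB/- → run E
t=18: L0/L1/L2 = DF/AHB/- → run D
t=19: L0/L1/L2 = DF/AHB/- → run D
t=20: L0/L1/L2 = DF/AHB/- → run D
t=21: L0/L1/L2 = DF/AHB/- → run D
t=22: L0/L1/L2 = F/AHBD/- → run F
t=23: L0/L1/L2 = F/AHBD/- → run F
t=24: L0/L1/L2 = F/AHBD/- → run F
t=25: L0/L1/L2 = F/AHBD/- → run F
t=26: L0/L1/L2 = -/AHBDF/- → run A
t=27: L0/L1/L2 = -/AHBDF/- → run A
t=28: L0/L1/L2 = -/AHBDF/- → run A
t=29: L0/L1/L2 = -/AHBDF/- → run A
t=30: L0/L1/L2 = -/HBDF/- → run H
t=31: L0/L1/L2 = -/BDF/- → run B
t=32: L0/L1/L2 = -/DF/- → run D
t=33: L0/L1/L2 = -/F/- → run F
t=34: (idle)
t=35: (idle)
t=36: (idle)
t=37: (idle)
t=38: (idle)
t=39: (idle)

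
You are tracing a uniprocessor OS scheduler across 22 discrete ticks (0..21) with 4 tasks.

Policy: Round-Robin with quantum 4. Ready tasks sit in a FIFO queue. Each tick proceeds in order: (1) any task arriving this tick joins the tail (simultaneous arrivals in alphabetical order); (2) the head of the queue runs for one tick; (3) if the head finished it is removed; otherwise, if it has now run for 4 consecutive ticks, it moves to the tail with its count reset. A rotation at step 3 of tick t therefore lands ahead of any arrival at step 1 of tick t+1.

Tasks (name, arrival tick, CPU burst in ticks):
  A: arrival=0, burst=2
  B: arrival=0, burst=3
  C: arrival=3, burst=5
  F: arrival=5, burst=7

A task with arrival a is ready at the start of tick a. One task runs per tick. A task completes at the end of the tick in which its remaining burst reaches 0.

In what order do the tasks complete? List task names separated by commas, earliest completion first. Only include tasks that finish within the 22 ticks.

completion order = A, B, C, F

t=0: queue=[A,B] q_used=0 → run A
t=1: queue=[A,B] q_used=1 → run A
t=2: queue=[B] q_used=0 → run B
t=3: queue=[B,C] q_used=1 → run B
t=4: queue=[B,C] q_used=2 → run B
t=5: queue=[C,F] q_used=0 → run C
t=6: queue=[C,F] q_used=1 → run C
t=7: queue=[C,F] q_used=2 → run C
t=8: queue=[C,F] q_used=3 → run C
t=9: queue=[F,C] q_used=0 → run F
t=10: queue=[F,C] q_used=1 → run F
t=11: queue=[F,C] q_used=2 → run F
t=12: queue=[F,C] q_used=3 → run F
t=13: queue=[C,F] q_used=0 → run C
t=14: queue=[F] q_used=0 → run F
t=15: queue=[F] q_used=1 → run F
t=16: queue=[F] q_used=2 → run F
t=17: (idle)
t=18: (idle)
t=19: (idle)
t=20: (idle)
t=21: (idle)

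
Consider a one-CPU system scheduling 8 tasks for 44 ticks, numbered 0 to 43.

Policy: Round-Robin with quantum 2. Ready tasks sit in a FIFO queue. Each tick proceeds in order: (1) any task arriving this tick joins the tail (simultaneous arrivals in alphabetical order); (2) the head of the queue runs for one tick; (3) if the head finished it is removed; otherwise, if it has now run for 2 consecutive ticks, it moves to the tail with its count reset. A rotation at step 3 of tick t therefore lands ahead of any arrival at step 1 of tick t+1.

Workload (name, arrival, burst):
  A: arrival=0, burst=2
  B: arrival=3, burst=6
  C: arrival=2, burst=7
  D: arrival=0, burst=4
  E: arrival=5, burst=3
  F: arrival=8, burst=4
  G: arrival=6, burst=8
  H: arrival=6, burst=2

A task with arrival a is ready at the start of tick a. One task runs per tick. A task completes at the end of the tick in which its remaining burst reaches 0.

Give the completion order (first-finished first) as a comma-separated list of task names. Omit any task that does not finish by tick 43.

t=0: queue=[A,D] q_used=0 → run A
t=1: queue=[A,D] q_used=1 → run A
t=2: queue=[D,C] q_used=0 → run D
t=3: queue=[D,C,B] q_used=1 → run D
t=4: queue=[C,B,D] q_used=0 → run C
t=5: queue=[C,B,D,E] q_used=1 → run C
t=6: queue=[B,D,E,C,G,H] q_used=0 → run B
t=7: queue=[B,D,E,C,G,H] q_used=1 → run B
t=8: queue=[D,E,C,G,H,B,F] q_used=0 → run D
t=9: queue=[D,E,C,G,H,B,F] q_used=1 → run D
t=10: queue=[E,C,G,H,B,F] q_used=0 → run E
t=11: queue=[E,C,G,H,B,F] q_used=1 → run E
t=12: queue=[C,G,H,B,F,E] q_used=0 → run C
t=13: queue=[C,G,H,B,F,E] q_used=1 → run C
t=14: queue=[G,H,B,F,E,C] q_used=0 → run G
t=15: queue=[G,H,B,F,E,C] q_used=1 → run G
t=16: queue=[H,B,F,E,C,G] q_used=0 → run H
t=17: queue=[H,B,F,E,C,G] q_used=1 → run H
t=18: queue=[B,F,E,C,G] q_used=0 → run B
t=19: queue=[B,F,E,C,G] q_used=1 → run B
t=20: queue=[F,E,C,G,B] q_used=0 → run F
t=21: queue=[F,E,C,G,B] q_used=1 → run F
t=22: queue=[E,C,G,B,F] q_used=0 → run E
t=23: queue=[C,G,B,F] q_used=0 → run C
t=24: queue=[C,G,B,F] q_used=1 → run C
t=25: queue=[G,B,F,C] q_used=0 → run G
t=26: queue=[G,B,F,C] q_used=1 → run G
t=27: queue=[B,F,C,G] q_used=0 → run B
t=28: queue=[B,F,C,G] q_used=1 → run B
t=29: queue=[F,C,G] q_used=0 → run F
t=30: queue=[F,C,G] q_used=1 → run F
t=31: queue=[C,G] q_used=0 → run C
t=32: queue=[G] q_used=0 → run G
t=33: queue=[G] q_used=1 → run G
t=34: queue=[G] q_used=0 → run G
t=35: queue=[G] q_used=1 → run G
t=36: (idle)
t=37: (idle)
t=38: (idle)
t=39: (idle)
t=40: (idle)
t=41: (idle)
t=42: (idle)
t=43: (idle)

completion order = A, D, H, E, B, F, C, G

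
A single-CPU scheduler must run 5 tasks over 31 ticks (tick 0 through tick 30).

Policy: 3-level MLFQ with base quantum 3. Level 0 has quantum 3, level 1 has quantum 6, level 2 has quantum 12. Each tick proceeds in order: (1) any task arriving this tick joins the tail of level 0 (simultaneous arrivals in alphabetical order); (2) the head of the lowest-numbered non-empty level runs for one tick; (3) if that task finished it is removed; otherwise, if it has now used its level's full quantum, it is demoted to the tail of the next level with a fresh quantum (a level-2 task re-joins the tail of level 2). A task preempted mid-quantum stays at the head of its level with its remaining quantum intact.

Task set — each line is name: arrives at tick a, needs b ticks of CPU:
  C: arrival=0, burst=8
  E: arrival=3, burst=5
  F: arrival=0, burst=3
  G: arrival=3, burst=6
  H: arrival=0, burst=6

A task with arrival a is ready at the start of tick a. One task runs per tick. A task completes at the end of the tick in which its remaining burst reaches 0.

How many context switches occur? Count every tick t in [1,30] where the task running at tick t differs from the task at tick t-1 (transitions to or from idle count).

context switches = 9

t=0: L0/L1/L2 = CFH/-/- → run C
t=1: L0/L1/L2 = CFH/-/- → run C
t=2: L0/L1/L2 = CFH/-/- → run C
t=3: L0/L1/L2 = FHEG/C/- → run F
t=4: L0/L1/L2 = FHEG/C/- → run F
t=5: L0/L1/L2 = FHEG/C/- → run F
t=6: L0/L1/L2 = HEG/C/- → run H
t=7: L0/L1/L2 = HEG/C/- → run H
t=8: L0/L1/L2 = HEG/C/- → run H
t=9: L0/L1/L2 = EG/CH/- → run E
t=10: L0/L1/L2 = EG/CH/- → run E
t=11: L0/L1/L2 = EG/CH/- → run E
t=12: L0/L1/L2 = G/CHE/- → run G
t=13: L0/L1/L2 = G/CHE/- → run G
t=14: L0/L1/L2 = G/CHE/- → run G
t=15: L0/L1/L2 = -/CHEG/- → run C
t=16: L0/L1/L2 = -/CHEG/- → run C
t=17: L0/L1/L2 = -/CHEG/- → run C
t=18: L0/L1/L2 = -/CHEG/- → run C
t=19: L0/L1/L2 = -/CHEG/- → run C
t=20: L0/L1/L2 = -/HEG/- → run H
t=21: L0/L1/L2 = -/HEG/- → run H
t=22: L0/L1/L2 = -/HEG/- → run H
t=23: L0/L1/L2 = -/EG/- → run E
t=24: L0/L1/L2 = -/EG/- → run E
t=25: L0/L1/L2 = -/G/- → run G
t=26: L0/L1/L2 = -/G/- → run G
t=27: L0/L1/L2 = -/G/- → run G
t=28: (idle)
t=29: (idle)
t=30: (idle)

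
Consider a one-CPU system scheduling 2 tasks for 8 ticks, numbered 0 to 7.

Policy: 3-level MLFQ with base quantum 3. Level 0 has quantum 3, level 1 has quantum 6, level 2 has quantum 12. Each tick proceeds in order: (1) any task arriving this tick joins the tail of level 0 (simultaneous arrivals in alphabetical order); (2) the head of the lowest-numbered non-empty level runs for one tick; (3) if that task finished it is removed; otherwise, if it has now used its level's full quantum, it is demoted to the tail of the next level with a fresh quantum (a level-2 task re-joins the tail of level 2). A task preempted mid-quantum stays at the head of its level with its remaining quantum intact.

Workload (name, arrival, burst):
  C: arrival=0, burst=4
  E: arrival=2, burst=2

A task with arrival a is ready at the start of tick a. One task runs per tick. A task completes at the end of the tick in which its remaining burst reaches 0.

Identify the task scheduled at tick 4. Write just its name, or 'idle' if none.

t=0: L0/L1/L2 = C/-/- → run C
t=1: L0/L1/L2 = C/-/- → run C
t=2: L0/L1/L2 = CE/-/- → run C
t=3: L0/L1/L2 = E/C/- → run E
t=4: L0/L1/L2 = E/C/- → run E
t=5: L0/L1/L2 = -/C/- → run C
t=6: (idle)
t=7: (idle)

running at tick 4 = E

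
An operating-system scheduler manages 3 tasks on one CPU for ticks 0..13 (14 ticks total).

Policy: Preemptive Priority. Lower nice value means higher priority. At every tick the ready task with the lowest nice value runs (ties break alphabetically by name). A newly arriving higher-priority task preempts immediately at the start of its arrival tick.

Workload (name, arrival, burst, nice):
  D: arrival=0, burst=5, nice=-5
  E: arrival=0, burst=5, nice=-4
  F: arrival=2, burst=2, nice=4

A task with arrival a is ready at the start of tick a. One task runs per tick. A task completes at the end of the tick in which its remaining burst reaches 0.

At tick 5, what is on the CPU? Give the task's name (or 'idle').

t=0: ready={D,E} → run D
t=1: ready={D,E} → run D
t=2: ready={D,E,F} → run D
t=3: ready={D,E,F} → run D
t=4: ready={D,E,F} → run D
t=5: ready={E,F} → run E
t=6: ready={E,F} → run E
t=7: ready={E,F} → run E
t=8: ready={E,F} → run E
t=9: ready={E,F} → run E
t=10: ready={F} → run F
t=11: ready={F} → run F
t=12: (idle)
t=13: (idle)

running at tick 5 = E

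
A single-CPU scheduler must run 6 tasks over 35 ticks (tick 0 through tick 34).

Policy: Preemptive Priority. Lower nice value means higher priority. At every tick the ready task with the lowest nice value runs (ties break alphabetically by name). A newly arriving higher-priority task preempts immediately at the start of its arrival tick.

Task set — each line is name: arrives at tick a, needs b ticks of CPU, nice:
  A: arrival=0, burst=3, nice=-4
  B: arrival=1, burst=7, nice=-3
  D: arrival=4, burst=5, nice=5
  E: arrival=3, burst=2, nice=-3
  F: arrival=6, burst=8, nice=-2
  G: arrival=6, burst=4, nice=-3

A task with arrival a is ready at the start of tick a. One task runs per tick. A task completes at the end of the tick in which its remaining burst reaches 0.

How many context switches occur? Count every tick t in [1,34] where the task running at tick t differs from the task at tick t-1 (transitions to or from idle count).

t=0: ready={A} → run A
t=1: ready={A,B} → run A
t=2: ready={A,B} → run A
t=3: ready={B,E} → run B
t=4: ready={B,D,E} → run B
t=5: ready={B,D,E} → run B
t=6: ready={B,D,E,F,G} → run B
t=7: ready={B,D,E,F,G} → run B
t=8: ready={B,D,E,F,G} → run B
t=9: ready={B,D,E,F,G} → run B
t=10: ready={D,E,F,G} → run E
t=11: ready={D,E,F,G} → run E
t=12: ready={D,F,G} → run G
t=13: ready={D,F,G} → run G
t=14: ready={D,F,G} → run G
t=15: ready={D,F,G} → run G
t=16: ready={D,F} → run F
t=17: ready={D,F} → run F
t=18: ready={D,F} → run F
t=19: ready={D,F} → run F
t=20: ready={D,F} → run F
t=21: ready={D,F} → run F
t=22: ready={D,F} → run F
t=23: ready={D,F} → run F
t=24: ready={D} → run D
t=25: ready={D} → run D
t=26: ready={D} → run D
t=27: ready={D} → run D
t=28: ready={D} → run D
t=29: (idle)
t=30: (idle)
t=31: (idle)
t=32: (idle)
t=33: (idle)
t=34: (idle)

context switches = 6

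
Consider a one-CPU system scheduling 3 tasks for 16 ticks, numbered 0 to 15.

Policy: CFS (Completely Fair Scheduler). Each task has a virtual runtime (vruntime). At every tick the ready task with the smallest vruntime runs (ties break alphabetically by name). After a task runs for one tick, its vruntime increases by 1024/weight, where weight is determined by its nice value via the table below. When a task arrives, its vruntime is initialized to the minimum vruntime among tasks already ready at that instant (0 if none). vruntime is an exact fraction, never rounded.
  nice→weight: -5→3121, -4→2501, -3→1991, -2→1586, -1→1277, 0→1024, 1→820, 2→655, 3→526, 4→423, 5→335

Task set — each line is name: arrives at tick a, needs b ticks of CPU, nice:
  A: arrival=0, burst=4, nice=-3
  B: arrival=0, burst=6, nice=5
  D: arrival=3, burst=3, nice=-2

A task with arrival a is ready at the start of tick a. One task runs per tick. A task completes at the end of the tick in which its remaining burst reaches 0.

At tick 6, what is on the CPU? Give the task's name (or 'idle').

t=0: vr[A=0 B=0] → run A
t=1: vr[A=1024/1991 B=0] → run B
t=2: vr[A=1024/1991 B=1024/335] → run A
t=3: vr[A=2048/1991 B=1024/335 D=2048/1991] → run A
t=4: vr[A=3072/1991 B=1024/335 D=2048/1991] → run D
t=5: vr[A=3072/1991 B=1024/335 D=2643456/1578863] → run A
t=6: vr[B=1024/335 D=2643456/1578863] → run D
t=7: vr[B=1024/335 D=3662848/1578863] → run D
t=8: vr[B=1024/335] → run B
t=9: vr[B=2048/335] → run B
t=10: vr[B=3072/335] → run B
t=11: vr[B=4096/335] → run B
t=12: vr[B=1024/67] → run B
t=13: (idle)
t=14: (idle)
t=15: (idle)

running at tick 6 = D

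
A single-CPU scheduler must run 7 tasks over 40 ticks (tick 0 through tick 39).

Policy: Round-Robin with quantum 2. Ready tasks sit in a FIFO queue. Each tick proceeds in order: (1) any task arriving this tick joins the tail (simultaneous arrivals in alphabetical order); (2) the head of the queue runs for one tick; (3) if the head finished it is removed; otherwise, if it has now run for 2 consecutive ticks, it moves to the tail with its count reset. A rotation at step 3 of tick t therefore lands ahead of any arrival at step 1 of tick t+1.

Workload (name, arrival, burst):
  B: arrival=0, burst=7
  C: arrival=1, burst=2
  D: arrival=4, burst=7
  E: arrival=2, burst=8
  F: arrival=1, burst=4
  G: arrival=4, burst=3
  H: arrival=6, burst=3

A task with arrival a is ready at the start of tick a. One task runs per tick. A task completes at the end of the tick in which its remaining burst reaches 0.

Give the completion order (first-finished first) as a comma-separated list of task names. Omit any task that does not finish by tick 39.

completion order = C, F, G, H, B, E, D

t=0: queue=[B] q_used=0 → run B
t=1: queue=[B,C,F] q_used=1 → run B
t=2: queue=[C,F,B,E] q_used=0 → run C
t=3: queue=[C,F,B,E] q_used=1 → run C
t=4: queue=[F,B,E,D,G] q_used=0 → run F
t=5: queue=[F,B,E,D,G] q_used=1 → run F
t=6: queue=[B,E,D,G,F,H] q_used=0 → run B
t=7: queue=[B,E,D,G,F,H] q_used=1 → run B
t=8: queue=[E,D,G,F,H,B] q_used=0 → run E
t=9: queue=[E,D,G,F,H,B] q_used=1 → run E
t=10: queue=[D,G,F,H,B,E] q_used=0 → run D
t=11: queue=[D,G,F,H,B,E] q_used=1 → run D
t=12: queue=[G,F,H,B,E,D] q_used=0 → run G
t=13: queue=[G,F,H,B,E,D] q_used=1 → run G
t=14: queue=[F,H,B,E,D,G] q_used=0 → run F
t=15: queue=[F,H,B,E,D,G] q_used=1 → run F
t=16: queue=[H,B,E,D,G] q_used=0 → run H
t=17: queue=[H,B,E,D,G] q_used=1 → run H
t=18: queue=[B,E,D,G,H] q_used=0 → run B
t=19: queue=[B,E,D,G,H] q_used=1 → run B
t=20: queue=[E,D,G,H,B] q_used=0 → run E
t=21: queue=[E,D,G,H,B] q_used=1 → run E
t=22: queue=[D,G,H,B,E] q_used=0 → run D
t=23: queue=[D,G,H,B,E] q_used=1 → run D
t=24: queue=[G,H,B,E,D] q_used=0 → run G
t=25: queue=[H,B,E,D] q_used=0 → run H
t=26: queue=[B,E,D] q_used=0 → run B
t=27: queue=[E,D] q_used=0 → run E
t=28: queue=[E,D] q_used=1 → run E
t=29: queue=[D,E] q_used=0 → run D
t=30: queue=[D,E] q_used=1 → run D
t=31: queue=[E,D] q_used=0 → run E
t=32: queue=[E,D] q_used=1 → run E
t=33: queue=[D] q_used=0 → run D
t=34: (idle)
t=35: (idle)
t=36: (idle)
t=37: (idle)
t=38: (idle)
t=39: (idle)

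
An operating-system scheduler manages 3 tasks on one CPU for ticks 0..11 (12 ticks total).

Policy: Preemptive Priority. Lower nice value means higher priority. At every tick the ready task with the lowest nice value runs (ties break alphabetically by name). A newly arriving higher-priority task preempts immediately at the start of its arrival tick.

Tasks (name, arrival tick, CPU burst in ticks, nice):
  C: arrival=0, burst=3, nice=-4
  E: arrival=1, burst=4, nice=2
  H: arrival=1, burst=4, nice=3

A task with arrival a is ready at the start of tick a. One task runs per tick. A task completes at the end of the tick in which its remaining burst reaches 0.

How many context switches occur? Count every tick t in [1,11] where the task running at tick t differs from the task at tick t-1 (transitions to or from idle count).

context switches = 3

t=0: ready={C} → run C
t=1: ready={C,E,H} → run C
t=2: ready={C,E,H} → run C
t=3: ready={E,H} → run E
t=4: ready={E,H} → run E
t=5: ready={E,H} → run E
t=6: ready={E,H} → run E
t=7: ready={H} → run H
t=8: ready={H} → run H
t=9: ready={H} → run H
t=10: ready={H} → run H
t=11: (idle)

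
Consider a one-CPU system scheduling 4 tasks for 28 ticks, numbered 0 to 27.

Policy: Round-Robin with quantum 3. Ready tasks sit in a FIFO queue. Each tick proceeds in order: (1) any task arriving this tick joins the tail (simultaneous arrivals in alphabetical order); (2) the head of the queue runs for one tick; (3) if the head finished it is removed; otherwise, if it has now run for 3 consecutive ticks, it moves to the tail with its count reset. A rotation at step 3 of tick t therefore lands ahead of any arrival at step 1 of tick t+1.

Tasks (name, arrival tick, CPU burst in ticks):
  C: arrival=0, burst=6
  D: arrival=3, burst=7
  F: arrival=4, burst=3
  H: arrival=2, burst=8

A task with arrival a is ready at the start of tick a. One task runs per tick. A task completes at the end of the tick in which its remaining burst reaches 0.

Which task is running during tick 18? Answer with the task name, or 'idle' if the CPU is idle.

t=0: queue=[C] q_used=0 → run C
t=1: queue=[C] q_used=1 → run C
t=2: queue=[C,H] q_used=2 → run C
t=3: queue=[H,C,D] q_used=0 → run H
t=4: queue=[H,C,D,F] q_used=1 → run H
t=5: queue=[H,C,D,F] q_used=2 → run H
t=6: queue=[C,D,F,H] q_used=0 → run C
t=7: queue=[C,D,F,H] q_used=1 → run C
t=8: queue=[C,D,F,H] q_used=2 → run C
t=9: queue=[D,F,H] q_used=0 → run D
t=10: queue=[D,F,H] q_used=1 → run D
t=11: queue=[D,F,H] q_used=2 → run D
t=12: queue=[F,H,D] q_used=0 → run F
t=13: queue=[F,H,D] q_used=1 → run F
t=14: queue=[F,H,D] q_used=2 → run F
t=15: queue=[H,D] q_used=0 → run H
t=16: queue=[H,D] q_used=1 → run H
t=17: queue=[H,D] q_used=2 → run H
t=18: queue=[D,H] q_used=0 → run D
t=19: queue=[D,H] q_used=1 → run D
t=20: queue=[D,H] q_used=2 → run D
t=21: queue=[H,D] q_used=0 → run H
t=22: queue=[H,D] q_used=1 → run H
t=23: queue=[D] q_used=0 → run D
t=24: (idle)
t=25: (idle)
t=26: (idle)
t=27: (idle)

running at tick 18 = D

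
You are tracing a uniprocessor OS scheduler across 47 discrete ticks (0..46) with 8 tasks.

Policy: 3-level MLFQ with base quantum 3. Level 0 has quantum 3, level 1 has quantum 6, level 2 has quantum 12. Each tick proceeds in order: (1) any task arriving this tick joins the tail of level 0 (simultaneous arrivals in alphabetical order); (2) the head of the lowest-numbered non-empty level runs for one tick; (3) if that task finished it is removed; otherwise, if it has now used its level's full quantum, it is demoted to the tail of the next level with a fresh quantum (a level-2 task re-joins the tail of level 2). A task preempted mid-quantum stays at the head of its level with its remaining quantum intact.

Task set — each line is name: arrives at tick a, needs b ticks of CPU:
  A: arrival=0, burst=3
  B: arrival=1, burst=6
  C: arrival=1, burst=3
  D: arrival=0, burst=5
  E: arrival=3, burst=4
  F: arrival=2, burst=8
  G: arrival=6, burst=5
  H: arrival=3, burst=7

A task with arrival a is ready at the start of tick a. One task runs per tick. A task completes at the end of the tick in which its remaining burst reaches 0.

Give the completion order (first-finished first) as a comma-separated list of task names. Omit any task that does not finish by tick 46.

t=0: L0/L1/L2 = AD/-/- → run A
t=1: L0/L1/L2 = ADBC/-/- → run A
t=2: L0/L1/L2 = ADBCF/-/- → run A
t=3: L0/L1/L2 = DBCFEH/-/- → run D
t=4: L0/L1/L2 = DBCFEH/-/- → run D
t=5: L0/L1/L2 = DBCFEH/-/- → run D
t=6: L0/L1/L2 = BCFEHG/D/- → run B
t=7: L0/L1/L2 = BCFEHG/D/- → run B
t=8: L0/L1/L2 = BCFEHG/D/- → run B
t=9: L0/L1/L2 = CFEHG/DB/- → run C
t=10: L0/L1/L2 = CFEHG/DB/- → run C
t=11: L0/L1/L2 = CFEHG/DB/- → run C
t=12: L0/L1/L2 = FEHG/DB/- → run F
t=13: L0/L1/L2 = FEHG/DB/- → run F
t=14: L0/L1/L2 = FEHG/DB/- → run F
t=15: L0/L1/L2 = EHG/DBF/- → run E
t=16: L0/L1/L2 = EHG/DBF/- → run E
t=17: L0/L1/L2 = EHG/DBF/- → run E
t=18: L0/L1/L2 = HG/DBFE/- → run H
t=19: L0/L1/L2 = HG/DBFE/- → run H
t=20: L0/L1/L2 = HG/DBFE/- → run H
t=21: L0/L1/L2 = G/DBFEH/- → run G
t=22: L0/L1/L2 = G/DBFEH/- → run G
t=23: L0/L1/L2 = G/DBFEH/- → run G
t=24: L0/L1/L2 = -/DBFEHG/- → run D
t=25: L0/L1/L2 = -/DBFEHG/- → run D
t=26: L0/L1/L2 = -/BFEHG/- → run B
t=27: L0/L1/L2 = -/BFEHG/- → run B
t=28: L0/L1/L2 = -/BFEHG/- → run B
t=29: L0/L1/L2 = -/FEHG/- → run F
t=30: L0/L1/L2 = -/FEHG/- → run F
t=31: L0/L1/L2 = -/FEHG/- → run F
t=32: L0/L1/L2 = -/FEHG/- → run F
t=33: L0/L1/L2 = -/FEHG/- → run F
t=34: L0/L1/L2 = -/EHG/- → run E
t=35: L0/L1/L2 = -/HG/- → run H
t=36: L0/L1/L2 = -/HG/- → run H
t=37: L0/L1/L2 = -/HG/- → run H
t=38: L0/L1/L2 = -/HG/- → run H
t=39: L0/L1/L2 = -/G/- → run G
t=40: L0/L1/L2 = -/G/- → run G
t=41: (idle)
t=42: (idle)
t=43: (idle)
t=44: (idle)
t=45: (idle)
t=46: (idle)

completion order = A, C, D, B, F, E, H, G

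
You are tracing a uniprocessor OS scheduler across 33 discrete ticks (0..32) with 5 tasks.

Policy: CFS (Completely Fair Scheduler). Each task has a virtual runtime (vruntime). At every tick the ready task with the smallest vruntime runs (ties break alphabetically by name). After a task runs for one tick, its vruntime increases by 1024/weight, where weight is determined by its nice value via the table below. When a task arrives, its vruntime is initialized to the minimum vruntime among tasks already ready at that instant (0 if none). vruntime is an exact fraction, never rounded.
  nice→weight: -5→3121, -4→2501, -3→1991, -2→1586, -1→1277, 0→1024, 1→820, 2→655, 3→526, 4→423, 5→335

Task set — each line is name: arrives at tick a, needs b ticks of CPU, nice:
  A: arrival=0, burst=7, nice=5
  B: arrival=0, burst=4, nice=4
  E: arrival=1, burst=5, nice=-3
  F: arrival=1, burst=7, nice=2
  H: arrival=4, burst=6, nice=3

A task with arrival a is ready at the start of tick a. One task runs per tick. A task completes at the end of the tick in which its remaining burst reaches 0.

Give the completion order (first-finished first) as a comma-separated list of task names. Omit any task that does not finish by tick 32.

completion order = E, B, F, H, A

t=0: vr[A=0 B=0] → run A
t=1: vr[A=1024/335 B=0 E=0 F=0] → run B
t=2: vr[A=1024/335 B=1024/423 E=0 F=0] → run E
t=3: vr[A=1024/335 B=1024/423 E=1024/1991 F=0] → run F
t=4: vr[A=1024/335 B=1024/423 E=1024/1991 F=1024/655 H=1024/1991] → run E
t=5: vr[A=1024/335 B=1024/423 E=2048/1991 F=1024/655 H=1024/1991] → run H
t=6: vr[A=1024/335 B=1024/423 E=2048/1991 F=1024/655 H=1288704/523633] → run E
t=7: vr[A=1024/335 B=1024/423 E=3072/1991 F=1024/655 H=1288704/523633] → run E
t=8: vr[A=1024/335 B=1024/423 E=4096/1991 F=1024/655 H=1288704/523633] → run F
t=9: vr[A=1024/335 B=1024/423 E=4096/1991 F=2048/655 H=1288704/523633] → run E
t=10: vr[A=1024/335 B=1024/423 F=2048/655 H=1288704/523633] → run B
t=11: vr[A=1024/335 B=2048/423 F=2048/655 H=1288704/523633] → run H
t=12: vr[A=1024/335 B=2048/423 F=2048/655 H=2308096/523633] → run A
t=13: vr[A=2048/335 B=2048/423 F=2048/655 H=2308096/523633] → run F
t=14: vr[A=2048/335 B=2048/423 F=3072/655 H=2308096/523633] → run H
t=15: vr[A=2048/335 B=2048/423 F=3072/655 H=3327488/523633] → run F
t=16: vr[A=2048/335 B=2048/423 F=4096/655 H=3327488/523633] → run B
t=17: vr[A=2048/335 B=1024/141 F=4096/655 H=3327488/523633] → run A
t=18: vr[A=3072/335 B=1024/141 F=4096/655 H=3327488/523633] → run F
t=19: vr[A=3072/335 B=1024/141 F=1024/131 H=3327488/523633] → run H
t=20: vr[A=3072/335 B=1024/141 F=1024/131 H=4346880/523633] → run B
t=21: vr[A=3072/335 F=1024/131 H=4346880/523633] → run F
t=22: vr[A=3072/335 F=6144/655 H=4346880/523633] → run H
t=23: vr[A=3072/335 F=6144/655 H=5366272/523633] → run A
t=24: vr[A=4096/335 F=6144/655 H=5366272/523633] → run F
t=25: vr[A=4096/335 H=5366272/523633] → run H
t=26: vr[A=4096/335] → run A
t=27: vr[A=1024/67] → run A
t=28: vr[A=6144/335] → run A
t=29: (idle)
t=30: (idle)
t=31: (idle)
t=32: (idle)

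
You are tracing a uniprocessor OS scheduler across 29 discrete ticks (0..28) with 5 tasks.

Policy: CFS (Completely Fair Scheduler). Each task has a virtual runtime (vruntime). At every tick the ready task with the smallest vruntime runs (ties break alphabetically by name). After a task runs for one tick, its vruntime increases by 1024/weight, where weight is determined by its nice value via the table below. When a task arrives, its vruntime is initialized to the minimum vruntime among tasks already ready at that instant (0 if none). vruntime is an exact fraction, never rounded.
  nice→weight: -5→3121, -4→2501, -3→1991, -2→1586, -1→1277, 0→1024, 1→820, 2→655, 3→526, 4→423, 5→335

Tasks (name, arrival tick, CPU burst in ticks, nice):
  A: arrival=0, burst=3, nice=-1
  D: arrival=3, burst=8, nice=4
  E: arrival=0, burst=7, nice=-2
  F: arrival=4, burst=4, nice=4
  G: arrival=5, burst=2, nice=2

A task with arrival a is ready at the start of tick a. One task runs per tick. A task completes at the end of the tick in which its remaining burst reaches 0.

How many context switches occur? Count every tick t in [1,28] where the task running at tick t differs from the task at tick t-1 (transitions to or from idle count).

t=0: vr[A=0 E=0] → run A
t=1: vr[A=1024/1277 E=0] → run E
t=2: vr[A=1024/1277 E=512/793] → run E
t=3: vr[A=1024/1277 D=1024/1277 E=1024/793] → run A
t=4: vr[A=2048/1277 D=1024/1277 E=1024/793 F=1024/1277] → run D
t=5: vr[A=2048/1277 D=1740800/540171 E=1024/793 F=1024/1277 G=1024/1277] → run F
t=6: vr[A=2048/1277 D=1740800/540171 E=1024/793 F=1740800/540171 G=1024/1277] → run G
t=7: vr[A=2048/1277 D=1740800/540171 E=1024/793 F=1740800/540171 G=1978368/836435] → run E
t=8: vr[A=2048/1277 D=1740800/540171 E=1536/793 F=1740800/540171 G=1978368/836435] → run A
t=9: vr[D=1740800/540171 E=1536/793 F=1740800/540171 G=1978368/836435] → run E
t=10: vr[D=1740800/540171 E=2048/793 F=1740800/540171 G=1978368/836435] → run G
t=11: vr[D=1740800/540171 E=2048/793 F=1740800/540171] → run E
t=12: vr[D=1740800/540171 E=2560/793 F=1740800/540171] → run D
t=13: vr[D=3048448/540171 E=2560/793 F=1740800/540171] → run F
t=14: vr[D=3048448/540171 E=2560/793 F=3048448/540171] → run E
t=15: vr[D=3048448/540171 E=3072/793 F=3048448/540171] → run E
t=16: vr[D=3048448/540171 F=3048448/540171] → run D
t=17: vr[D=1452032/180057 F=3048448/540171] → run F
t=18: vr[D=1452032/180057 F=1452032/180057] → run D
t=19: vr[D=5663744/540171 F=1452032/180057] → run F
t=20: vr[D=5663744/540171] → run D
t=21: vr[D=6971392/540171] → run D
t=22: vr[D=2759680/180057] → run D
t=23: vr[D=9586688/540171] → run D
t=24: (idle)
t=25: (idle)
t=26: (idle)
t=27: (idle)
t=28: (idle)

context switches = 19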